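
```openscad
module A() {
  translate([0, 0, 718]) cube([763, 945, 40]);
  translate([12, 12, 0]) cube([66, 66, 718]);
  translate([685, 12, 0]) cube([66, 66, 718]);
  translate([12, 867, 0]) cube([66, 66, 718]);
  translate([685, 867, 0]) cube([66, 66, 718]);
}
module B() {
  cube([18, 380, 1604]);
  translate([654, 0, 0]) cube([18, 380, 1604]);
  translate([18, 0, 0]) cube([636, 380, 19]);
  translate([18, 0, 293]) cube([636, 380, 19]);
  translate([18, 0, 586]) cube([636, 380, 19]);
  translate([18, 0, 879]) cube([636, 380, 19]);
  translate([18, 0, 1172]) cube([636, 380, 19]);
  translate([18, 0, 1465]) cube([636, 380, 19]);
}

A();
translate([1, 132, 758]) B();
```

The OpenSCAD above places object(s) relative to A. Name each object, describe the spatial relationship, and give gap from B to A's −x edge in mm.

The bookshelf's min-x is at 1; the table's min-x is 0; gap = 1 mm.

A is a table. B is a bookshelf. The bookshelf is on top of the table. The gap from the bookshelf to the table's −x edge is 1 mm.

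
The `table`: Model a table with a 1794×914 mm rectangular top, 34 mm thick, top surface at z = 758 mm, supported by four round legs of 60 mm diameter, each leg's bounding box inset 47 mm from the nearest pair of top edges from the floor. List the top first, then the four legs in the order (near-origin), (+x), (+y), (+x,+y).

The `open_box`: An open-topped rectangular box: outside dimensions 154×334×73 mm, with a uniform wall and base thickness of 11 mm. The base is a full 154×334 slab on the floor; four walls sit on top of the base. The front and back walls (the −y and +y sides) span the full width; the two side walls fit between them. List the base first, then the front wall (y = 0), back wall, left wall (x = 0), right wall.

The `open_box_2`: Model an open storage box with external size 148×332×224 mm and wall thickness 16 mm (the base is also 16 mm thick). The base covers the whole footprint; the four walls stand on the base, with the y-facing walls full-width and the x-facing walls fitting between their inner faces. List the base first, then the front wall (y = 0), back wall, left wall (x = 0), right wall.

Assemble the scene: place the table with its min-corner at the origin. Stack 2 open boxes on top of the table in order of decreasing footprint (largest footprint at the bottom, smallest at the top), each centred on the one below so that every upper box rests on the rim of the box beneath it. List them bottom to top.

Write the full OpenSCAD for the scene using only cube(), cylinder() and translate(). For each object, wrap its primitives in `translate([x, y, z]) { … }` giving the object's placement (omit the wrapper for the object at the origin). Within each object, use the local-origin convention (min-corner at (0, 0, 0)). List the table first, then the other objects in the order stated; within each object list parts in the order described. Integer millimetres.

translate([0, 0, 724]) cube([1794, 914, 34]);
translate([77, 77, 0]) cylinder(h = 724, r = 30);
translate([1717, 77, 0]) cylinder(h = 724, r = 30);
translate([77, 837, 0]) cylinder(h = 724, r = 30);
translate([1717, 837, 0]) cylinder(h = 724, r = 30);
translate([820, 290, 758]) {
  cube([154, 334, 11]);
  translate([0, 0, 11]) cube([154, 11, 62]);
  translate([0, 323, 11]) cube([154, 11, 62]);
  translate([0, 11, 11]) cube([11, 312, 62]);
  translate([143, 11, 11]) cube([11, 312, 62]);
}
translate([823, 291, 831]) {
  cube([148, 332, 16]);
  translate([0, 0, 16]) cube([148, 16, 208]);
  translate([0, 316, 16]) cube([148, 16, 208]);
  translate([0, 16, 16]) cube([16, 300, 208]);
  translate([132, 16, 16]) cube([16, 300, 208]);
}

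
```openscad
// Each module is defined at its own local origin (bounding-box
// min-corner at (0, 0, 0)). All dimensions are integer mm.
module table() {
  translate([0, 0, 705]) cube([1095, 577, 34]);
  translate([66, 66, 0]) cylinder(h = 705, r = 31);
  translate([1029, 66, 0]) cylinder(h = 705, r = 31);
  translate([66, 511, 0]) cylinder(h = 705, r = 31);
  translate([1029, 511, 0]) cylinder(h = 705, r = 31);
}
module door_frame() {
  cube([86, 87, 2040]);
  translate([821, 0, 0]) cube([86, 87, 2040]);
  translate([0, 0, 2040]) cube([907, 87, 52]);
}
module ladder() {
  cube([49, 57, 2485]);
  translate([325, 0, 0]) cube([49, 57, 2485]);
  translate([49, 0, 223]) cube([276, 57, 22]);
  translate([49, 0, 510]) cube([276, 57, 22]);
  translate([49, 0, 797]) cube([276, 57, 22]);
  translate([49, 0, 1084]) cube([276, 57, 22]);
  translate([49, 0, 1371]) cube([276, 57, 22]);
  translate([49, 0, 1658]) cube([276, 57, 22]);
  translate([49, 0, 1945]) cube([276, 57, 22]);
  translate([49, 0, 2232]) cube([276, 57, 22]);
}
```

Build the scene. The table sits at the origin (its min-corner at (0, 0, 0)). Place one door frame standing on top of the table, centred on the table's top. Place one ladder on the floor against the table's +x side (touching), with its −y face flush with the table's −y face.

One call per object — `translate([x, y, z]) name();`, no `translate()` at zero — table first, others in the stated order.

table();
translate([94, 245, 739]) door_frame();
translate([1095, 0, 0]) ladder();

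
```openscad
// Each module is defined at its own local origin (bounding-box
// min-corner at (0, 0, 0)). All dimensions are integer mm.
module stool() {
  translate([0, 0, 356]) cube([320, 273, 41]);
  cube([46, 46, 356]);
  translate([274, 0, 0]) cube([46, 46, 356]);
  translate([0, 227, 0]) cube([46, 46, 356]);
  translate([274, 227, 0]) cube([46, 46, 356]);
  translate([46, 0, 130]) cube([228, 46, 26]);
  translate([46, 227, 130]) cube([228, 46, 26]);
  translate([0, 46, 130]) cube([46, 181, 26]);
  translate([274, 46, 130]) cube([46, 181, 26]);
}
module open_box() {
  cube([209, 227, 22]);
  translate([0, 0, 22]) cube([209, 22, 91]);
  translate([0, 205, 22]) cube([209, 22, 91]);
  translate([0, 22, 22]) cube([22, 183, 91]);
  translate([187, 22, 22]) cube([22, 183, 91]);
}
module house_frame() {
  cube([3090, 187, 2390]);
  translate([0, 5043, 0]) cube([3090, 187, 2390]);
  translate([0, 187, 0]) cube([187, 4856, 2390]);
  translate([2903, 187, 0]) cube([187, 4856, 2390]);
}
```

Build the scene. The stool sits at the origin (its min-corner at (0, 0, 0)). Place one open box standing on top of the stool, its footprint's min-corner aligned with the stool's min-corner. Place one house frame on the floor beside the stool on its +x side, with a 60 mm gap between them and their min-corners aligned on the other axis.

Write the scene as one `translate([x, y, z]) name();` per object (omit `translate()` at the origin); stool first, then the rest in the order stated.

stool();
translate([0, 0, 397]) open_box();
translate([380, 0, 0]) house_frame();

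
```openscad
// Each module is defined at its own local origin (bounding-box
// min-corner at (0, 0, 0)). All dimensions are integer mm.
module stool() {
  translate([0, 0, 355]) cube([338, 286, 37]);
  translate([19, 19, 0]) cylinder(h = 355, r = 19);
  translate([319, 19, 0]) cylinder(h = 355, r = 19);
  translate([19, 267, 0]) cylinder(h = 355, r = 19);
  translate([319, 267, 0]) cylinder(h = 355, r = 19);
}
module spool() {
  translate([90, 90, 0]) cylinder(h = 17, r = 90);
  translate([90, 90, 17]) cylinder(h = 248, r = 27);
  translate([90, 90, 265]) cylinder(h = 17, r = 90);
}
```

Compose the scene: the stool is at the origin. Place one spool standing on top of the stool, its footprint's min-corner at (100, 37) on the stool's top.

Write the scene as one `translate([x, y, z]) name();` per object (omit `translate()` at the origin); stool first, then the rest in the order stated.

stool();
translate([100, 37, 392]) spool();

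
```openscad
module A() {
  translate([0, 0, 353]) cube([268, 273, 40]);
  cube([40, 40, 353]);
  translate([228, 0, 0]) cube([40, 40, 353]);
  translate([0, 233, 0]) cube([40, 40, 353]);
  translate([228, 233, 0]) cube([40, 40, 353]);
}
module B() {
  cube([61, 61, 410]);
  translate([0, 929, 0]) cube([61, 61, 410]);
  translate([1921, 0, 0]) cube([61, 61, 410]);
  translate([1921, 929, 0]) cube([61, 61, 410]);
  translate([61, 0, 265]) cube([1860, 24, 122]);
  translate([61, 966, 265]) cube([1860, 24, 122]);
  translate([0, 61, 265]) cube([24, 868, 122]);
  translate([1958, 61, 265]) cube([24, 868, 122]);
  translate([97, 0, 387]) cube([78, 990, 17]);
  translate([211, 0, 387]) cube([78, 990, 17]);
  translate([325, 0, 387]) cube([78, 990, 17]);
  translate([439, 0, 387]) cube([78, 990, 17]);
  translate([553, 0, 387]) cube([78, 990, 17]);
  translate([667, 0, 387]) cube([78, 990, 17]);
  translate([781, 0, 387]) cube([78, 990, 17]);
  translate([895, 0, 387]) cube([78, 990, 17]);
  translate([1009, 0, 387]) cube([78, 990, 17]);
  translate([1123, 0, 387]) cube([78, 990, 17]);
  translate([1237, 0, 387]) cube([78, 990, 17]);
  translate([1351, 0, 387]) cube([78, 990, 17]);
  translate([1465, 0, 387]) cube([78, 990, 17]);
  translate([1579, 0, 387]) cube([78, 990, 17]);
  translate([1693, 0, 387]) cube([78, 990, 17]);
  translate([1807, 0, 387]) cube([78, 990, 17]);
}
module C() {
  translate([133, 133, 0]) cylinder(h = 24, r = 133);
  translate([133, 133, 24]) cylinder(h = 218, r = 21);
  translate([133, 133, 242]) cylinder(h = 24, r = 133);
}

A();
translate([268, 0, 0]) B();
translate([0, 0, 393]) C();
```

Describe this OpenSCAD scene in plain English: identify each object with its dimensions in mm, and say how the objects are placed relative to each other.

A is a four-legged stool. The seat is 268×273 mm, 40 mm thick, top at z = 393 mm. It stands on four square legs, each 40×40 mm in cross-section, from z = 0 to the seat underside, each flush with a corner of the seat.

B is a bed frame 1982 mm long (x) by 990 mm wide (y). Four 61×61 mm corner posts, 410 mm tall, at the corners of the footprint. Four rails of 24 mm thickness and 122 mm height run between adjacent posts with their undersides at z = 265 mm, their outer faces flush with the outside of the frame (the two x-running rails run between the posts' inner faces; the two y-running rails run between the posts' inner faces). 16 slats, each 78 mm wide (x) and 17 mm thick, lie across the top of the two x-running rails, running the full 990 mm width of the frame in y; the slats are evenly spaced along x between the inner faces of the end posts with equal gaps (rounded down to the nearest mm) at the −x end and between each pair — any rounding remainder accumulates at the +x end.

C is a spool: two coaxial disc flanges of radius 133 mm and thickness 24 mm, joined by a core cylinder of radius 21 mm and height 218 mm. The lower flange rests on z = 0 and the three cylinders share a vertical axis.

The bed frame is against the stool's +x side, with their −y faces flush. The spool is on top of the stool.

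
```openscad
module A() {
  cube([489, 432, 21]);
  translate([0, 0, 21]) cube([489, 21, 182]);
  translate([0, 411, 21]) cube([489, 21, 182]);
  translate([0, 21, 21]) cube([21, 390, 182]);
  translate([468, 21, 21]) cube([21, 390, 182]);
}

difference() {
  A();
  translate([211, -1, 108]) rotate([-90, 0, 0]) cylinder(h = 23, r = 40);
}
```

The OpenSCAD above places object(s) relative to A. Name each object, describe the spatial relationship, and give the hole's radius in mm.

The subtracted cylinder has r = 40 mm.

A is an open box. The open box has a circular hole through its front wall. The hole's radius is 40 mm.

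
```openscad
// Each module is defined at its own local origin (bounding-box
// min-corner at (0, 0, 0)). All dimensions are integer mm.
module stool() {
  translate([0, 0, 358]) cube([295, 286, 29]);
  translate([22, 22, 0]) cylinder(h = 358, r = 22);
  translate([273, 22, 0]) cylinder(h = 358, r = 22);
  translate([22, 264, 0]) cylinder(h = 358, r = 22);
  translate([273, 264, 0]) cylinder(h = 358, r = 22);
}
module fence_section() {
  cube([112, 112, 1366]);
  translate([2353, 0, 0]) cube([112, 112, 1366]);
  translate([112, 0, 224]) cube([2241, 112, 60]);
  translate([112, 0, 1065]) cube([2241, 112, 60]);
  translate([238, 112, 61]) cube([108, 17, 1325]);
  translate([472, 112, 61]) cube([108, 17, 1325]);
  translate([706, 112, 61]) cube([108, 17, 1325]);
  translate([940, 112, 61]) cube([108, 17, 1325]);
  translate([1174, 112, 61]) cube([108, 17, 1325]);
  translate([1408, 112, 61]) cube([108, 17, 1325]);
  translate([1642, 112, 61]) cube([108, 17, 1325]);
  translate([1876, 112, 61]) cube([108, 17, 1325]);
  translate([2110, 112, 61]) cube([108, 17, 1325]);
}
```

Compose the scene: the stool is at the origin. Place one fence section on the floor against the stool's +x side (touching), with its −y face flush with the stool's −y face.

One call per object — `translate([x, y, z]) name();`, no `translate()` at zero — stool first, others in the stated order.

stool();
translate([295, 0, 0]) fence_section();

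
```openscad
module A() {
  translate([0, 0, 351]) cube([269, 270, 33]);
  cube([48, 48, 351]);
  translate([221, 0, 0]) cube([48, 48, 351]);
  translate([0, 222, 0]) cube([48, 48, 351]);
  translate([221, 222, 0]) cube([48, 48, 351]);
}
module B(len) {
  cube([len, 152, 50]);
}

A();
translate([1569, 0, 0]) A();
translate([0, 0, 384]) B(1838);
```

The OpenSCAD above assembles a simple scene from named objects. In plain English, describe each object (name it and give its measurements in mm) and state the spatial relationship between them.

A is a four-legged stool. The seat is a 269×270×33 mm slab whose top surface is at z = 384 mm; four square legs, each 48×48 mm in cross-section, run from the floor (z = 0) to the underside of the seat, each flush with a corner of the seat.

B is a rectangular beam 1838 mm long (x), 152 mm deep (y), 50 mm thick (z).

The beam spans the tops of two stools placed 1300 mm apart, resting at z = 384 mm.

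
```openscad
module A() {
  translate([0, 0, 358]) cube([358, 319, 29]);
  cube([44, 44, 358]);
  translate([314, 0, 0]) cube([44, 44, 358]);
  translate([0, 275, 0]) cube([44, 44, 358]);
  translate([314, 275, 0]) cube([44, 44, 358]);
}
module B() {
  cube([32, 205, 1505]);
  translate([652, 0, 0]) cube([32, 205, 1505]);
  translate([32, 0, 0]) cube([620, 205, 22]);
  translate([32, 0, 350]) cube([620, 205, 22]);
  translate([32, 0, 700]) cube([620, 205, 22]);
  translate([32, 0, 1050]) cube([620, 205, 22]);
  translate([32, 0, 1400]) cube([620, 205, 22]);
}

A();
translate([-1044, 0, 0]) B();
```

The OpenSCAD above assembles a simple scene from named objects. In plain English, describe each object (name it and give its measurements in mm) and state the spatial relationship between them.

A is a simple wooden stool: a rectangular seat 358 mm (x) by 319 mm (y), 29 mm thick, top face at z = 387 mm, on four square legs, each 44×44 mm in cross-section. The legs rest on z = 0, each flush with a corner of the seat.

B is a bookshelf 684 mm wide overall, 205 mm deep and 1505 mm tall. The two sides are 32 mm thick vertical panels. 5 horizontal shelves of 22 mm thickness span between the inner faces of the sides; the lowest shelf sits on the floor and shelves are stacked with a clear vertical gap of 328 mm between each pair.

The bookshelf is on the floor beside the stool on its −x side.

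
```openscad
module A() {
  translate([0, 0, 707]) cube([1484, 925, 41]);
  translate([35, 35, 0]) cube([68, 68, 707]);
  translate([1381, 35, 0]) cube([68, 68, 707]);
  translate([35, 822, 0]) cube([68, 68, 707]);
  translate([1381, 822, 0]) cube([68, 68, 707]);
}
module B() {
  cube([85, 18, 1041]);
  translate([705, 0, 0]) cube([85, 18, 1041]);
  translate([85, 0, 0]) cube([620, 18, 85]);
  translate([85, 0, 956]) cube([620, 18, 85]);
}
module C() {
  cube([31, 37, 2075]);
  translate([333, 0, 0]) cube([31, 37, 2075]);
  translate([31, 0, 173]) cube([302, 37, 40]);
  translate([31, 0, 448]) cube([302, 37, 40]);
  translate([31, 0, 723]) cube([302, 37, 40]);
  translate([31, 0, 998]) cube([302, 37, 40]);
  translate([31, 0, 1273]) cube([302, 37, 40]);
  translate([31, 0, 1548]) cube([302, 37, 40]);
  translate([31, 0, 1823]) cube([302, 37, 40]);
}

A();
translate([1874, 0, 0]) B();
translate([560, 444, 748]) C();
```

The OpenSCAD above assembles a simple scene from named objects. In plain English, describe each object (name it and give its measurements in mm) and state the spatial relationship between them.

A is a rectangular dining table. The top is 1484×925×41 mm with its upper surface at z = 748 mm. It stands on four 68×68 mm square legs, each inset 35 mm from the nearest pair of top edges, running from the floor to the underside of the top.

B is a rectangular picture frame lying in the x–z plane (depth along y). The opening is 620 mm wide (x) by 871 mm tall (z), surrounded by a border 85 mm wide on all four sides. The frame is 18 mm deep and is made of two full-height vertical stiles with two horizontal rails fitted between them.

C is a straight ladder. Two 31×37 mm vertical rails, 2075 mm tall, stand 364 mm apart (outside-to-outside) with their front faces coplanar on the −y side. 7 rungs, each 37 mm deep and 40 mm tall, span between the inner faces of the rails, front faces flush with the rails. The lowest rung's underside is at z = 173 mm and rungs are spaced 275 mm apart (underside to underside).

The picture frame is on the floor beside the table on its +x side. The ladder is on top of the table, centred.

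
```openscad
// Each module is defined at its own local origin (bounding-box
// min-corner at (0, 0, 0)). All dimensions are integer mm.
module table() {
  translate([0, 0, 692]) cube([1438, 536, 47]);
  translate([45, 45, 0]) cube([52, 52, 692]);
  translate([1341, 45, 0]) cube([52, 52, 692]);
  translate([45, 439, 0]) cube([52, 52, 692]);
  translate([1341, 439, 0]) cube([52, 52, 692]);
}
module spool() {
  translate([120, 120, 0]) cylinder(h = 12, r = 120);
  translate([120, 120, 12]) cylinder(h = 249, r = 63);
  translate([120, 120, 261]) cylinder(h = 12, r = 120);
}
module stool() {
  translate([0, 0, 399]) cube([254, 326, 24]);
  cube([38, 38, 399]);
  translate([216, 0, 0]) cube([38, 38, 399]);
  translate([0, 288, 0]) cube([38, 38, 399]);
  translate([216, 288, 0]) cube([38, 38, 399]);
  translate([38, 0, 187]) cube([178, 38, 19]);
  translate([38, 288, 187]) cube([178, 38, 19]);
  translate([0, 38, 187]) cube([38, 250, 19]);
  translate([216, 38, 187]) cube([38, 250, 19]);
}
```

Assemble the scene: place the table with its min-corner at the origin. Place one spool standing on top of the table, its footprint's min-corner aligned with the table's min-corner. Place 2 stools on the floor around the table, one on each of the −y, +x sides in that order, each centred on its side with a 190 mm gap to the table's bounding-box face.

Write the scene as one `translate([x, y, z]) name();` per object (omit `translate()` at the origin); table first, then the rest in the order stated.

table();
translate([0, 0, 739]) spool();
translate([592, -516, 0]) stool();
translate([1628, 105, 0]) stool();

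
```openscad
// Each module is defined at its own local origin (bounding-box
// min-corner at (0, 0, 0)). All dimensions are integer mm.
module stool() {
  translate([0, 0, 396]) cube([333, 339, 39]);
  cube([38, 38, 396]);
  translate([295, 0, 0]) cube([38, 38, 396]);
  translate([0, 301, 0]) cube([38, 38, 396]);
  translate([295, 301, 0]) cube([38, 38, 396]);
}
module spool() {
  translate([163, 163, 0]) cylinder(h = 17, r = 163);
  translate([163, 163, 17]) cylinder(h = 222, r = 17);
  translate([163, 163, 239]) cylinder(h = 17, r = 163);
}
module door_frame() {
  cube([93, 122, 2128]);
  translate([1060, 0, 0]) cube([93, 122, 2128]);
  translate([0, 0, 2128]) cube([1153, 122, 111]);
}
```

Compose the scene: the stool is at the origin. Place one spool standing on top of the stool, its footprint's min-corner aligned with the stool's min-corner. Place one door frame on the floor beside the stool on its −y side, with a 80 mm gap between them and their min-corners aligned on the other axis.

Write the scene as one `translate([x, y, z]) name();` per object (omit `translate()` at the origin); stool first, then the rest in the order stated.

stool();
translate([0, 0, 435]) spool();
translate([0, -202, 0]) door_frame();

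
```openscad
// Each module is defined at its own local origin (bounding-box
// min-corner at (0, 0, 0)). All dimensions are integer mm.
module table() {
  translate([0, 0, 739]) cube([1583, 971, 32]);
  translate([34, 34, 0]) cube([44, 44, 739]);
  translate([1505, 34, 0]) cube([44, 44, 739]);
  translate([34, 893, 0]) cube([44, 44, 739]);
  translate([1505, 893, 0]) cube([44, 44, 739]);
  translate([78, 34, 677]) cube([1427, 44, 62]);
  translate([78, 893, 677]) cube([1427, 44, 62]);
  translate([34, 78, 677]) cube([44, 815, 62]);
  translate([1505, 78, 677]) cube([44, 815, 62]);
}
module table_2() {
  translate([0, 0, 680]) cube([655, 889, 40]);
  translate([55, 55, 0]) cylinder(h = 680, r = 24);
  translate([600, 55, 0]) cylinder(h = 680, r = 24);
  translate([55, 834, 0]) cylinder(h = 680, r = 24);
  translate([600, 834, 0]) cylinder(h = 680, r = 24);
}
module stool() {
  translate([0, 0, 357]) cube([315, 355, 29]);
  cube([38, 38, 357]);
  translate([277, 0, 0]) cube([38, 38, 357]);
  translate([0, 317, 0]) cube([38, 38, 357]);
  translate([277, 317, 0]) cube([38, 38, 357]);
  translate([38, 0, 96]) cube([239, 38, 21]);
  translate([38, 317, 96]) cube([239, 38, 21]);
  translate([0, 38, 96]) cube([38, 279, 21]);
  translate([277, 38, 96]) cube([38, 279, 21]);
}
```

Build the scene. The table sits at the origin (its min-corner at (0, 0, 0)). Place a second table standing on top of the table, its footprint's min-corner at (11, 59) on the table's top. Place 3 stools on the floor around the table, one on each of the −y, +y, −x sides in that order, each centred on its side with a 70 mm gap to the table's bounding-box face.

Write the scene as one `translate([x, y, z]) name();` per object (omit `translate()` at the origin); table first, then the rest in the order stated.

table();
translate([11, 59, 771]) table_2();
translate([634, -425, 0]) stool();
translate([634, 1041, 0]) stool();
translate([-385, 308, 0]) stool();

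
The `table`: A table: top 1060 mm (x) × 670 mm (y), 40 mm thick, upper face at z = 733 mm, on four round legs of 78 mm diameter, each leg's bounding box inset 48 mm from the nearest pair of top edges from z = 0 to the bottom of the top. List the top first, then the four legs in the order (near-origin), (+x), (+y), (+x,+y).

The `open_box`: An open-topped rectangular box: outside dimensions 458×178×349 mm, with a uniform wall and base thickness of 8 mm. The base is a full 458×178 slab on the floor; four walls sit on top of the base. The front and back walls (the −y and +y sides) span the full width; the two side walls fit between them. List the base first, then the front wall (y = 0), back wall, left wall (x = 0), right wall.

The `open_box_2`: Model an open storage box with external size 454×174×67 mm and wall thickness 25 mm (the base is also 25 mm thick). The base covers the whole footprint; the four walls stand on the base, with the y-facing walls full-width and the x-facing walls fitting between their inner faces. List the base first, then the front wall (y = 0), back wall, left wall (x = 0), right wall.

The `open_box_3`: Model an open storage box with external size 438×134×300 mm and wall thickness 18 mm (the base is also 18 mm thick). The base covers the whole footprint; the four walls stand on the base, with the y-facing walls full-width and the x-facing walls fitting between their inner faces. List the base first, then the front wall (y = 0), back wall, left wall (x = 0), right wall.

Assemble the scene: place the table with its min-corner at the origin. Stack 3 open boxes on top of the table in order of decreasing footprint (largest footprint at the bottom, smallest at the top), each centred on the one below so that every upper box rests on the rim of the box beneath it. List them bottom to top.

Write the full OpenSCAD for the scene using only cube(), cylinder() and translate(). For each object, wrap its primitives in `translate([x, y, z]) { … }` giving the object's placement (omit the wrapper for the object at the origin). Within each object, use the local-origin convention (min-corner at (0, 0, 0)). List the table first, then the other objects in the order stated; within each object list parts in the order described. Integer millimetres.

translate([0, 0, 693]) cube([1060, 670, 40]);
translate([87, 87, 0]) cylinder(h = 693, r = 39);
translate([973, 87, 0]) cylinder(h = 693, r = 39);
translate([87, 583, 0]) cylinder(h = 693, r = 39);
translate([973, 583, 0]) cylinder(h = 693, r = 39);
translate([301, 246, 733]) {
  cube([458, 178, 8]);
  translate([0, 0, 8]) cube([458, 8, 341]);
  translate([0, 170, 8]) cube([458, 8, 341]);
  translate([0, 8, 8]) cube([8, 162, 341]);
  translate([450, 8, 8]) cube([8, 162, 341]);
}
translate([303, 248, 1082]) {
  cube([454, 174, 25]);
  translate([0, 0, 25]) cube([454, 25, 42]);
  translate([0, 149, 25]) cube([454, 25, 42]);
  translate([0, 25, 25]) cube([25, 124, 42]);
  translate([429, 25, 25]) cube([25, 124, 42]);
}
translate([311, 268, 1149]) {
  cube([438, 134, 18]);
  translate([0, 0, 18]) cube([438, 18, 282]);
  translate([0, 116, 18]) cube([438, 18, 282]);
  translate([0, 18, 18]) cube([18, 98, 282]);
  translate([420, 18, 18]) cube([18, 98, 282]);
}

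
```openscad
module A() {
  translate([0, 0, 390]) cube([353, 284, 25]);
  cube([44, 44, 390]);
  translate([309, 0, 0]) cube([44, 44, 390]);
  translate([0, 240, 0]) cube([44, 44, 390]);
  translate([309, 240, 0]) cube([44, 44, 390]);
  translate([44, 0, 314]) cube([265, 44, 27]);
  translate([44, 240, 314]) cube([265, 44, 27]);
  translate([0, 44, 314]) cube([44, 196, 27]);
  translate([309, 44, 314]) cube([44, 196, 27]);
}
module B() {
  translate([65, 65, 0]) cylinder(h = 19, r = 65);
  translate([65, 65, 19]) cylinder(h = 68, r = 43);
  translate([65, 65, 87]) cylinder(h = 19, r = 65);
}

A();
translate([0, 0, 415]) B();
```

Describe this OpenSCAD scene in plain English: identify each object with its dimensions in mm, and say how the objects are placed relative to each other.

A is a four-legged stool. The seat is 353×284 mm, 25 mm thick, top at z = 415 mm. It stands on four square legs, each 44×44 mm in cross-section, from z = 0 to the seat underside, each flush with a corner of the seat. Four stretchers, 44 mm wide and 27 mm tall, connect adjacent legs with their undersides at z = 314 mm, each running between the inner faces of the legs it joins and aligned with the legs' outer faces on the other axis.

B is a spool: two coaxial disc flanges of radius 65 mm and thickness 19 mm, joined by a core cylinder of radius 43 mm and height 68 mm. The lower flange rests on z = 0 and the three cylinders share a vertical axis.

The spool is on top of the stool.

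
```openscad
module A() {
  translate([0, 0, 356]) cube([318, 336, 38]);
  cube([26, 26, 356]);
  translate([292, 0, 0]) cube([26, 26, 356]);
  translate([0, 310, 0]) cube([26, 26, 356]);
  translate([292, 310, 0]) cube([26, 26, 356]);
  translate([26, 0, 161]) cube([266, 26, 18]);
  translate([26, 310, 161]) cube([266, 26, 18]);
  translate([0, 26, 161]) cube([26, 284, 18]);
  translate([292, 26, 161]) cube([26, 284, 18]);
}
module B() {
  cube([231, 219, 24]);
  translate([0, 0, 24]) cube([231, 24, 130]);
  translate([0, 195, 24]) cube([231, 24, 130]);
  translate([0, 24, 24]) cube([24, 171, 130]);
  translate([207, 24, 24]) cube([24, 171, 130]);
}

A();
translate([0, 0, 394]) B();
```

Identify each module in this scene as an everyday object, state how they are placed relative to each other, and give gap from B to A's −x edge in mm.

A is a stool. B is an open box. The open box is on top of the stool. The gap from the open box to the stool's −x edge is 0 mm.

The open box's min-x is at 0; the stool's min-x is 0; gap = 0 mm.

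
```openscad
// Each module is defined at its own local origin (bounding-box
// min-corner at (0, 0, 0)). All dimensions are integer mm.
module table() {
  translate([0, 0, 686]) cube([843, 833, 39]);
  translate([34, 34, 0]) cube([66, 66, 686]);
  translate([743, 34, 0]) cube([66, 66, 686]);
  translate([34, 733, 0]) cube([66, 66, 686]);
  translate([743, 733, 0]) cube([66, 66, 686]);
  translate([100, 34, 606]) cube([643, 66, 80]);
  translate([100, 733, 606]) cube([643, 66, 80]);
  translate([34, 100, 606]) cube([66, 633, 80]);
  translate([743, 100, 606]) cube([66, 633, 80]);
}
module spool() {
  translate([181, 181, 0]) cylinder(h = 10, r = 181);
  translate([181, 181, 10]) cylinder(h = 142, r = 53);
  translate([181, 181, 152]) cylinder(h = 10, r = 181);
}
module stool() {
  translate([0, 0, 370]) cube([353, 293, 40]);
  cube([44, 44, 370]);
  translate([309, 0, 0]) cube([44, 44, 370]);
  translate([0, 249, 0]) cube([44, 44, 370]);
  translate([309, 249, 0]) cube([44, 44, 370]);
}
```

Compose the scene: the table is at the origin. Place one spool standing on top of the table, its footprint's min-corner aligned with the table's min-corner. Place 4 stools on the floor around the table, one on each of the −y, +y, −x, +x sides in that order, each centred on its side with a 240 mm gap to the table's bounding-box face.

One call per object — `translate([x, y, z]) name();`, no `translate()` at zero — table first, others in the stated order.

table();
translate([0, 0, 725]) spool();
translate([245, -533, 0]) stool();
translate([245, 1073, 0]) stool();
translate([-593, 270, 0]) stool();
translate([1083, 270, 0]) stool();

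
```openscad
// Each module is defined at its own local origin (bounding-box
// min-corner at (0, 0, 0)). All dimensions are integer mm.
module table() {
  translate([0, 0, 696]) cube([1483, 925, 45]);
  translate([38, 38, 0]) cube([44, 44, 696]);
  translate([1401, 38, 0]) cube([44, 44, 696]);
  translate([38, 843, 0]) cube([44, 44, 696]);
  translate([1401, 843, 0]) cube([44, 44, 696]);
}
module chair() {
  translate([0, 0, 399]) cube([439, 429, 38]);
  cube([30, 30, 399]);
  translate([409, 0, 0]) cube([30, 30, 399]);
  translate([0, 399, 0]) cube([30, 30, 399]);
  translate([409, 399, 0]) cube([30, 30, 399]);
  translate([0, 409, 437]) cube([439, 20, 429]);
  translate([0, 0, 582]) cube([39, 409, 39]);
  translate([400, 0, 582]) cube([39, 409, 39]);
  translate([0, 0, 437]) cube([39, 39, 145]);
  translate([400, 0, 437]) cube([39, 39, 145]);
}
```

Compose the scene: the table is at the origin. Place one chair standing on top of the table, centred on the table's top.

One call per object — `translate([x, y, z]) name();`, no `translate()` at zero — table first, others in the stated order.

table();
translate([522, 248, 741]) chair();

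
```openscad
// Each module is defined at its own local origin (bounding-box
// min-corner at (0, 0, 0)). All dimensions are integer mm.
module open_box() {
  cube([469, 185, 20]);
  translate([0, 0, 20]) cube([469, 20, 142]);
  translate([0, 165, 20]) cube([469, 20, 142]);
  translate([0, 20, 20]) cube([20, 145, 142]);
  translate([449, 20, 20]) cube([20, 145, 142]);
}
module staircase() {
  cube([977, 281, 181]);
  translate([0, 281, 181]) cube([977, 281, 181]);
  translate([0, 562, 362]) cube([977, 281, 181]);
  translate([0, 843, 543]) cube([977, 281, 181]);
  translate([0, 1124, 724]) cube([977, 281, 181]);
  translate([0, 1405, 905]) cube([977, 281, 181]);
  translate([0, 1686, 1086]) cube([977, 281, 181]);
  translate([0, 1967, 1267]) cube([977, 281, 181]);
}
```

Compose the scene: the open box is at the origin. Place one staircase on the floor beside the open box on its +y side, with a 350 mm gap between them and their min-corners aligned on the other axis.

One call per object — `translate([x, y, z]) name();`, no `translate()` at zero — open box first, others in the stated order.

open_box();
translate([0, 535, 0]) staircase();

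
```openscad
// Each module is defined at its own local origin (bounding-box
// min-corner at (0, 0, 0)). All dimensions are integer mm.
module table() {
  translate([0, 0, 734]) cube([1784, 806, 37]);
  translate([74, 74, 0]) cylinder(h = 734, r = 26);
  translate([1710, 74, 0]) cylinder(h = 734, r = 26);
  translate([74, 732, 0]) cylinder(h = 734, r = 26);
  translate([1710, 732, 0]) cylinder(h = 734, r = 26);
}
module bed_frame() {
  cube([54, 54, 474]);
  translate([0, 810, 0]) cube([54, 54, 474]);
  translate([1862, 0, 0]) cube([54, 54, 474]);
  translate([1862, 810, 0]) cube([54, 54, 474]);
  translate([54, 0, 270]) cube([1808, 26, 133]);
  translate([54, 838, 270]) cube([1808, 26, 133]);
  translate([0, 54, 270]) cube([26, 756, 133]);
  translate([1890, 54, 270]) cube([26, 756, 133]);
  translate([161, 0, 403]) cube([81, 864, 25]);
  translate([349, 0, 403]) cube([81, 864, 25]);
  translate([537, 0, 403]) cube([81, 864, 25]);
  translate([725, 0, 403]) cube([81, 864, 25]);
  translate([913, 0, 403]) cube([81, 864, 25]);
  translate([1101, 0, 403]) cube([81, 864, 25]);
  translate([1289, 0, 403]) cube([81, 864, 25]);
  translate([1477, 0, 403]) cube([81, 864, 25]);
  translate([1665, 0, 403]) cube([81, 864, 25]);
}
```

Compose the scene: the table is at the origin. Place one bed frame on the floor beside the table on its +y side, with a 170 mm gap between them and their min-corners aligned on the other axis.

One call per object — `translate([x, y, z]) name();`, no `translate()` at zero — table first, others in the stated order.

table();
translate([0, 976, 0]) bed_frame();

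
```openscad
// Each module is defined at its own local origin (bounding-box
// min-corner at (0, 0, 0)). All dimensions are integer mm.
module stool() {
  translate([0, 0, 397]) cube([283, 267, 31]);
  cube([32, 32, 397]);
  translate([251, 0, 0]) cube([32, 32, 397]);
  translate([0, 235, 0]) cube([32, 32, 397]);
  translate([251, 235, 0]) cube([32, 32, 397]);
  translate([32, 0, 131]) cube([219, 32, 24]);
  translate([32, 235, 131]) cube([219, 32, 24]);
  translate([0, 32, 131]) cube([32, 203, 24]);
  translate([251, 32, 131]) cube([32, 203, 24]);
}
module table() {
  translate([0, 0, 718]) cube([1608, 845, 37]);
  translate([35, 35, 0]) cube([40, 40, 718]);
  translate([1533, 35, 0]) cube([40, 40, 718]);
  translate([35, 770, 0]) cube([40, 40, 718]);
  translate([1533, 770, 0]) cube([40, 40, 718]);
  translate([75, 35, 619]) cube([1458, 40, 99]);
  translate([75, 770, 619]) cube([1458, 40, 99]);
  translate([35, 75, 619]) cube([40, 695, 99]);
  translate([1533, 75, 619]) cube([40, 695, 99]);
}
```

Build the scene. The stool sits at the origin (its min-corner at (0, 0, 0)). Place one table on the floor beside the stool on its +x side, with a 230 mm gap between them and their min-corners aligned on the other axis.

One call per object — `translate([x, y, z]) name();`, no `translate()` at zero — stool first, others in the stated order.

stool();
translate([513, 0, 0]) table();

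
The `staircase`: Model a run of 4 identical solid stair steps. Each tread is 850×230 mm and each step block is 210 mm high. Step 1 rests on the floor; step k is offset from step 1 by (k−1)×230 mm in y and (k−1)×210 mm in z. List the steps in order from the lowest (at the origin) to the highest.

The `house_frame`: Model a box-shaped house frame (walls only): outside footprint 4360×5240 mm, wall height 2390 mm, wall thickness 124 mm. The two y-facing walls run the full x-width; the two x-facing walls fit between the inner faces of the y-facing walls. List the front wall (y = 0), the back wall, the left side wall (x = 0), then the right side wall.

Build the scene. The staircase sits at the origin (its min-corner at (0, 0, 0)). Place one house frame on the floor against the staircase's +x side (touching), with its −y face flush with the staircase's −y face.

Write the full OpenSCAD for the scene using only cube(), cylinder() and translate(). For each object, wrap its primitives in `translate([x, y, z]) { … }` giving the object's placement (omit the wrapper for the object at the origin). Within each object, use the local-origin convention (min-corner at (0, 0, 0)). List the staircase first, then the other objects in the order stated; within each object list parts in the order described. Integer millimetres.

cube([850, 230, 210]);
translate([0, 230, 210]) cube([850, 230, 210]);
translate([0, 460, 420]) cube([850, 230, 210]);
translate([0, 690, 630]) cube([850, 230, 210]);
translate([850, 0, 0]) {
  cube([4360, 124, 2390]);
  translate([0, 5116, 0]) cube([4360, 124, 2390]);
  translate([0, 124, 0]) cube([124, 4992, 2390]);
  translate([4236, 124, 0]) cube([124, 4992, 2390]);
}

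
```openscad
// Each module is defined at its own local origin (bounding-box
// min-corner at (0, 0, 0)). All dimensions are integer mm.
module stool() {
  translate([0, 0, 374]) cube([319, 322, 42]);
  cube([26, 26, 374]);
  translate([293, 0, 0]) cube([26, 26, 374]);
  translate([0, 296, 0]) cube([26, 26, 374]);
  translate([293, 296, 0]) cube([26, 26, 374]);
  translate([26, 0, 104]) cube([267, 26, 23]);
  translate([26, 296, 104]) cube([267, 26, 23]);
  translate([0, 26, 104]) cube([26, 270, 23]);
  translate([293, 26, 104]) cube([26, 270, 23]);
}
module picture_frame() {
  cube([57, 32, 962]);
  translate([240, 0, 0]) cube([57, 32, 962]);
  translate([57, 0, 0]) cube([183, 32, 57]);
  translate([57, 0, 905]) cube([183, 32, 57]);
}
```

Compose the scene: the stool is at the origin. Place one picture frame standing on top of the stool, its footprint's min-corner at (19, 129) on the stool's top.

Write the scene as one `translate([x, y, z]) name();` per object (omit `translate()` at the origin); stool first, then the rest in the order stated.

stool();
translate([19, 129, 416]) picture_frame();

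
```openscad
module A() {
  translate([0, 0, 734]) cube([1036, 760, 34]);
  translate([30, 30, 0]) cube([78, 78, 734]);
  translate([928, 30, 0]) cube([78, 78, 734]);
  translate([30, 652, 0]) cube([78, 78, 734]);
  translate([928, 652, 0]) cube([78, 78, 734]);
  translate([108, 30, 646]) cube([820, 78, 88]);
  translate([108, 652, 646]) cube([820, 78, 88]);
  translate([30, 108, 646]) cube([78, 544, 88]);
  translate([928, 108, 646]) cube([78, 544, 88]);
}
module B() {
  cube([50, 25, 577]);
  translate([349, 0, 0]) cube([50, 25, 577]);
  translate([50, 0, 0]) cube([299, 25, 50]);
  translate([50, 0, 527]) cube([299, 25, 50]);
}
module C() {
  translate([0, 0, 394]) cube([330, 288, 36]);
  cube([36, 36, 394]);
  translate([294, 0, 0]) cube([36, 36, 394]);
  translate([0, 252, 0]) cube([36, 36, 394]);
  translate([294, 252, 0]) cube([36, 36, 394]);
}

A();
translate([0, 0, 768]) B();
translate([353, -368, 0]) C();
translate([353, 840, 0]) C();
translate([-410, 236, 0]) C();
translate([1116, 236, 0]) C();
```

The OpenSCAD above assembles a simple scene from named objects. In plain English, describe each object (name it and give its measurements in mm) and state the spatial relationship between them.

A is a table with a 1036×760 mm rectangular top, 34 mm thick, top surface at z = 768 mm, supported by four 78×78 mm square legs, each inset 30 mm from the nearest pair of top edges, running from the floor. Four apron rails, 78 mm thick and 88 mm tall, run between adjacent legs with their top edges flush with the underside of the top and their outer faces flush with the legs' outer faces.

B is a rectangular picture frame lying in the x–z plane (depth along y). The opening is 299 mm wide (x) by 477 mm tall (z), surrounded by a border 50 mm wide on all four sides. The frame is 25 mm deep and is made of two full-height vertical stiles with two horizontal rails fitted between them.

C is a four-legged stool. The seat is a 330×288×36 mm slab whose top surface is at z = 430 mm; four square legs, each 36×36 mm in cross-section, run from the floor (z = 0) to the underside of the seat, each flush with a corner of the seat.

The picture frame is on top of the table. Four stools sit around the table at the −y, +y, −x, +x sides.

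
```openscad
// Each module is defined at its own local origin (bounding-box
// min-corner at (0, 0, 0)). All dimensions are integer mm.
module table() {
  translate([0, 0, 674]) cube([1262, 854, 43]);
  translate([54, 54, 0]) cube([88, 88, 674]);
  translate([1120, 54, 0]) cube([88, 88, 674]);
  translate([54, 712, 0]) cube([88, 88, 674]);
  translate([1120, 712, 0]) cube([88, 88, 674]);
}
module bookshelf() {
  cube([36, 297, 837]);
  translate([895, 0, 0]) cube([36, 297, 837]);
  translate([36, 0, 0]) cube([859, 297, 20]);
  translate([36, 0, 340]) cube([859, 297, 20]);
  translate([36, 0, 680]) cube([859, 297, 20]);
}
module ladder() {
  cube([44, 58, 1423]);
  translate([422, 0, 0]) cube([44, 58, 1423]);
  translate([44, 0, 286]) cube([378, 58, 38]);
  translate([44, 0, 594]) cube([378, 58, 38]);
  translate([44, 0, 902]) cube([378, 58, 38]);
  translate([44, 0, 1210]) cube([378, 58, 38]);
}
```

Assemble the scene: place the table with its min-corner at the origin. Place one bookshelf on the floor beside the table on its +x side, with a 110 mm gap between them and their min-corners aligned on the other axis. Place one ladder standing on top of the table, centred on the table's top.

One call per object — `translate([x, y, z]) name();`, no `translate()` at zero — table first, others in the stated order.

table();
translate([1372, 0, 0]) bookshelf();
translate([398, 398, 717]) ladder();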